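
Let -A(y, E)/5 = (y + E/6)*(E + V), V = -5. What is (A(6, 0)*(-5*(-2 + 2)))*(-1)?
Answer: 0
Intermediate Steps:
A(y, E) = -5*(-5 + E)*(y + E/6) (A(y, E) = -5*(y + E/6)*(E - 5) = -5*(y + E*(⅙))*(-5 + E) = -5*(y + E/6)*(-5 + E) = -5*(-5 + E)*(y + E/6))
(A(6, 0)*(-5*(-2 + 2)))*(-1) = ((25*6 - ⅚*0² + (25/6)*0 - 5*0*6)*(-5*(-2 + 2)))*(-1) = ((150 - ⅚*0 + 0 + 0)*(-5*0))*(-1) = ((150 + 0 + 0 + 0)*0)*(-1) = (150*0)*(-1) = 0*(-1) = 0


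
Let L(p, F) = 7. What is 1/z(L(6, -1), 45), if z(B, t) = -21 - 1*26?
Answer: -1/47 ≈ -0.021277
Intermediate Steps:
z(B, t) = -47 (z(B, t) = -21 - 26 = -47)
1/z(L(6, -1), 45) = 1/(-47) = -1/47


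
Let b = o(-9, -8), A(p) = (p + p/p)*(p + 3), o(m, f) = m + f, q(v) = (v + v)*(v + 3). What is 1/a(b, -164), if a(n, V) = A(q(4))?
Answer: 1/3363 ≈ 0.00029735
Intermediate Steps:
q(v) = 2*v*(3 + v) (q(v) = (2*v)*(3 + v) = 2*v*(3 + v))
o(m, f) = f + m
A(p) = (1 + p)*(3 + p) (A(p) = (p + 1)*(3 + p) = (1 + p)*(3 + p))
b = -17 (b = -8 - 9 = -17)
a(n, V) = 3363 (a(n, V) = 3 + (2*4*(3 + 4))**2 + 4*(2*4*(3 + 4)) = 3 + (2*4*7)**2 + 4*(2*4*7) = 3 + 56**2 + 4*56 = 3 + 3136 + 224 = 3363)
1/a(b, -164) = 1/3363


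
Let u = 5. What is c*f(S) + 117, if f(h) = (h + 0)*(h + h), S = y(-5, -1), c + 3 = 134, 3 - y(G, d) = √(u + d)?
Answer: 379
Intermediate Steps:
y(G, d) = 3 - √(5 + d)
c = 131 (c = -3 + 134 = 131)
S = 1 (S = 3 - √(5 - 1) = 3 - √4 = 3 - 1*2 = 3 - 2 = 1)
f(h) = 2*h² (f(h) = h*(2*h) = 2*h²)
c*f(S) + 117 = 131*(2*1²) + 117 = 131*(2*1) + 117 = 131*2 + 117 = 262 + 117 = 379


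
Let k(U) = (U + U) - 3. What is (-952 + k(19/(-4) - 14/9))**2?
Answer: 303351889/324 ≈ 9.3627e+5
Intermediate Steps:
k(U) = -3 + 2*U (k(U) = 2*U - 3 = -3 + 2*U)
(-952 + k(19/(-4) - 14/9))**2 = (-952 + (-3 + 2*(19/(-4) - 14/9)))**2 = (-952 + (-3 + 2*(19*(-1/4) - 14*1/9)))**2 = (-952 + (-3 + 2*(-19/4 - 14/9)))**2 = (-952 + (-3 + 2*(-227/36)))**2 = (-952 + (-3 - 227/18))**2 = (-952 - 281/18)**2 = (-17417/18)**2 = 303351889/324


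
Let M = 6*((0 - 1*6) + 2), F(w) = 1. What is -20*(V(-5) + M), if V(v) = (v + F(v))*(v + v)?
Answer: -320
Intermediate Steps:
M = -24 (M = 6*((0 - 6) + 2) = 6*(-6 + 2) = 6*(-4) = -24)
V(v) = 2*v*(1 + v) (V(v) = (v + 1)*(v + v) = (1 + v)*(2*v) = 2*v*(1 + v))
-20*(V(-5) + M) = -20*(2*(-5)*(1 - 5) - 24) = -20*(2*(-5)*(-4) - 24) = -20*(40 - 24) = -20*16 = -320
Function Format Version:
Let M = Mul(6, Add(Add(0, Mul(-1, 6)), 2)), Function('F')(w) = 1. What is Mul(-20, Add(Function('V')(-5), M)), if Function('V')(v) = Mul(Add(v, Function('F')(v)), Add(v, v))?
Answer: -320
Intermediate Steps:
M = -24 (M = Mul(6, Add(Add(0, -6), 2)) = Mul(6, Add(-6, 2)) = Mul(6, -4) = -24)
Function('V')(v) = Mul(2, v, Add(1, v)) (Function('V')(v) = Mul(Add(v, 1), Add(v, v)) = Mul(Add(1, v), Mul(2, v)) = Mul(2, v, Add(1, v)))
Mul(-20, Add(Function('V')(-5), M)) = Mul(-20, Add(Mul(2, -5, Add(1, -5)), -24)) = Mul(-20, Add(Mul(2, -5, -4), -24)) = Mul(-20, Add(40, -24)) = Mul(-20, 16) = -320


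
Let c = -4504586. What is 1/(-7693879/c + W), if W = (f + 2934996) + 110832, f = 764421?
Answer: 4504586/17163601995793 ≈ 2.6245e-7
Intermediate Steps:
W = 3810249 (W = (764421 + 2934996) + 110832 = 3699417 + 110832 = 3810249)
1/(-7693879/c + W) = 1/(-7693879/(-4504586) + 3810249) = 1/(-7693879*(-1/4504586) + 3810249) = 1/(7693879/4504586 + 3810249) = 1/(17163601995793/4504586) = 4504586/17163601995793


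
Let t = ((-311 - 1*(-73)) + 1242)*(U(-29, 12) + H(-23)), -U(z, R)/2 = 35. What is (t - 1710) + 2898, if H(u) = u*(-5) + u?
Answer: 23276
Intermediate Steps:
H(u) = -4*u (H(u) = -5*u + u = -4*u)
U(z, R) = -70 (U(z, R) = -2*35 = -70)
t = 22088 (t = ((-311 - 1*(-73)) + 1242)*(-70 - 4*(-23)) = ((-311 + 73) + 1242)*(-70 + 92) = (-238 + 1242)*22 = 1004*22 = 22088)
(t - 1710) + 2898 = (22088 - 1710) + 2898 = 20378 + 2898 = 23276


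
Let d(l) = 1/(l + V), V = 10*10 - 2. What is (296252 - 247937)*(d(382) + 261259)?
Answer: 403927317941/32 ≈ 1.2623e+10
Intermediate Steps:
V = 98 (V = 100 - 2 = 98)
d(l) = 1/(98 + l) (d(l) = 1/(l + 98) = 1/(98 + l))
(296252 - 247937)*(d(382) + 261259) = (296252 - 247937)*(1/(98 + 382) + 261259) = 48315*(1/480 + 261259) = 48315*(125404321/480) = 403927317941/32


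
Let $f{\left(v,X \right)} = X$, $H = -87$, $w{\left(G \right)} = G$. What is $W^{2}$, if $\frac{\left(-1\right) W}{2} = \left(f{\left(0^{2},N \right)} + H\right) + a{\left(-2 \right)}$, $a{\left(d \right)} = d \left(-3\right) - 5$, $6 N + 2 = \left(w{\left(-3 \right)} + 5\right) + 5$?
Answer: $\frac{261121}{9} \approx 29013.0$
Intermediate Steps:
$N = \frac{5}{6}$ ($N = - \frac{1}{3} + \frac{\left(-3 + 5\right) + 5}{6} = - \frac{1}{3} + \frac{2 + 5}{6} = - \frac{1}{3} + \frac{1}{6} \cdot 7 = - \frac{1}{3} + \frac{7}{6} = \frac{5}{6} \approx 0.83333$)
$a{\left(d \right)} = -5 - 3 d$ ($a{\left(d \right)} = - 3 d - 5 = -5 - 3 d$)
$W = \frac{511}{3}$ ($W = - 2 \left(\left(\frac{5}{6} - 87\right) - -1\right) = - 2 \left(- \frac{517}{6} + \left(-5 + 6\right)\right) = - 2 \left(- \frac{517}{6} + 1\right) = \left(-2\right) \left(- \frac{511}{6}\right) = \frac{511}{3} \approx 170.33$)
$W^{2} = \left(\frac{511}{3}\right)^{2} = \frac{261121}{9}$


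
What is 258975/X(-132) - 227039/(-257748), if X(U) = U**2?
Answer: 1964061551/124750032 ≈ 15.744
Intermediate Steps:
258975/X(-132) - 227039/(-257748) = 258975/((-132)**2) - 227039/(-257748) = 258975/17424 - 227039*(-1/257748) = 258975*(1/17424) + 227039/257748 = 28775/1936 + 227039/257748 = 1964061551/124750032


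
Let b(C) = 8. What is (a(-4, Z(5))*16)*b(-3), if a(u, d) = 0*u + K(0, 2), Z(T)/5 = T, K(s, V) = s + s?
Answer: 0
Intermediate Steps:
K(s, V) = 2*s
Z(T) = 5*T
a(u, d) = 0 (a(u, d) = 0*u + 2*0 = 0 + 0 = 0)
(a(-4, Z(5))*16)*b(-3) = (0*16)*8 = 0*8 = 0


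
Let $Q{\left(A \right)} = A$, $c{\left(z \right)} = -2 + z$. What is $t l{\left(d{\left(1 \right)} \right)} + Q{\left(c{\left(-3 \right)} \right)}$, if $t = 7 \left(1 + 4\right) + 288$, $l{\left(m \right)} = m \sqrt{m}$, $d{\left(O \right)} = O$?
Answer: $318$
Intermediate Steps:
$l{\left(m \right)} = m^{\frac{3}{2}}$
$t = 323$ ($t = 7 \cdot 5 + 288 = 35 + 288 = 323$)
$t l{\left(d{\left(1 \right)} \right)} + Q{\left(c{\left(-3 \right)} \right)} = 323 \cdot 1^{\frac{3}{2}} - 5 = 323 \cdot 1 - 5 = 323 - 5 = 318$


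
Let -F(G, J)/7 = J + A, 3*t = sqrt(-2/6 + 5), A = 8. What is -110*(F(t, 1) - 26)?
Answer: 9790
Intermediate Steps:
t = sqrt(42)/9 (t = sqrt(-2/6 + 5)/3 = sqrt(-2*1/6 + 5)/3 = sqrt(-1/3 + 5)/3 = sqrt(14/3)/3 = (sqrt(42)/3)/3 = sqrt(42)/9 ≈ 0.72008)
F(G, J) = -56 - 7*J (F(G, J) = -7*(J + 8) = -7*(8 + J) = -56 - 7*J)
-110*(F(t, 1) - 26) = -110*((-56 - 7*1) - 26) = -110*((-56 - 7) - 26) = -110*(-63 - 26) = -110*(-89) = 9790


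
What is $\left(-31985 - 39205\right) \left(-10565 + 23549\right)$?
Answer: $-924330960$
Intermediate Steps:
$\left(-31985 - 39205\right) \left(-10565 + 23549\right) = \left(-71190\right) 12984 = -924330960$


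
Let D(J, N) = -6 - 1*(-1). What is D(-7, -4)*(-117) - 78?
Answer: 507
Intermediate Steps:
D(J, N) = -5 (D(J, N) = -6 + 1 = -5)
D(-7, -4)*(-117) - 78 = -5*(-117) - 78 = 585 - 78 = 507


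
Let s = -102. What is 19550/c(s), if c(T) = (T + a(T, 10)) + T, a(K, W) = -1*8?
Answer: -9775/106 ≈ -92.217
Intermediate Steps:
a(K, W) = -8
c(T) = -8 + 2*T (c(T) = (T - 8) + T = (-8 + T) + T = -8 + 2*T)
19550/c(s) = 19550/(-8 + 2*(-102)) = 19550/(-8 - 204) = 19550/(-212) = 19550*(-1/212) = -9775/106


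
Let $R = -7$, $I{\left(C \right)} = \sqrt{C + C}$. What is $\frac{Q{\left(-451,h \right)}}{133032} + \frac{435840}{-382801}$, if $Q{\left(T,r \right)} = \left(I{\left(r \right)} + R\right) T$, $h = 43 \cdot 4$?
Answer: $- \frac{56772164123}{50924782632} - \frac{451 \sqrt{86}}{66516} \approx -1.1777$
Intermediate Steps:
$I{\left(C \right)} = \sqrt{2} \sqrt{C}$ ($I{\left(C \right)} = \sqrt{2 C} = \sqrt{2} \sqrt{C}$)
$h = 172$
$Q{\left(T,r \right)} = T \left(-7 + \sqrt{2} \sqrt{r}\right)$ ($Q{\left(T,r \right)} = \left(\sqrt{2} \sqrt{r} - 7\right) T = \left(-7 + \sqrt{2} \sqrt{r}\right) T = T \left(-7 + \sqrt{2} \sqrt{r}\right)$)
$\frac{Q{\left(-451,h \right)}}{133032} + \frac{435840}{-382801} = \frac{\left(-451\right) \left(-7 + \sqrt{2} \sqrt{172}\right)}{133032} + \frac{435840}{-382801} = - 451 \left(-7 + \sqrt{2} \cdot 2 \sqrt{43}\right) \frac{1}{133032} + 435840 \left(- \frac{1}{382801}\right) = - 451 \left(-7 + 2 \sqrt{86}\right) \frac{1}{133032} - \frac{435840}{382801} = \left(3157 - 902 \sqrt{86}\right) \frac{1}{133032} - \frac{435840}{382801} = \left(\frac{3157}{133032} - \frac{451 \sqrt{86}}{66516}\right) - \frac{435840}{382801} = - \frac{56772164123}{50924782632} - \frac{451 \sqrt{86}}{66516}$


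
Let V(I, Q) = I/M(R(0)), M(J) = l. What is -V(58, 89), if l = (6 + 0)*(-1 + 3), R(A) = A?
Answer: -29/6 ≈ -4.8333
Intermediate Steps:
l = 12 (l = 6*2 = 12)
M(J) = 12
V(I, Q) = I/12
-V(58, 89) = -58/12 = -1*29/6 = -29/6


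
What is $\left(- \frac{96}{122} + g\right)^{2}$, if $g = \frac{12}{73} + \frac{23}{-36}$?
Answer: $\frac{40889288521}{25698654864} \approx 1.5911$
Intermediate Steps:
$g = - \frac{1247}{2628}$ ($g = 12 \cdot \frac{1}{73} + 23 \left(- \frac{1}{36}\right) = \frac{12}{73} - \frac{23}{36} = - \frac{1247}{2628} \approx -0.47451$)
$\left(- \frac{96}{122} + g\right)^{2} = \left(- \frac{96}{122} - \frac{1247}{2628}\right)^{2} = \left(\left(-96\right) \frac{1}{122} - \frac{1247}{2628}\right)^{2} = \left(- \frac{48}{61} - \frac{1247}{2628}\right)^{2} = \left(- \frac{202211}{160308}\right)^{2} = \frac{40889288521}{25698654864}$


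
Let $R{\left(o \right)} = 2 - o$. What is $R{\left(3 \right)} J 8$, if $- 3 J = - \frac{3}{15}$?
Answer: $- \frac{8}{15} \approx -0.53333$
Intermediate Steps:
$J = \frac{1}{15}$ ($J = - \frac{\left(-3\right) \frac{1}{15}}{3} = \left(- \frac{1}{3}\right) \left(- \frac{1}{5}\right) = \frac{1}{15} \approx 0.066667$)
$R{\left(3 \right)} J 8 = \left(2 - 3\right) \frac{1}{15} \cdot 8 = \left(-1\right) \frac{1}{15} \cdot 8 = \left(- \frac{1}{15}\right) 8 = - \frac{8}{15}$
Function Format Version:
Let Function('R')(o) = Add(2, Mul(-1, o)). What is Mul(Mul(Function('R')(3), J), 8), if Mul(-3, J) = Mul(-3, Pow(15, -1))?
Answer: Rational(-8, 15) ≈ -0.53333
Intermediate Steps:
J = Rational(1, 15) (J = Mul(Rational(-1, 3), Mul(-3, Pow(15, -1))) = Mul(Rational(-1, 3), Mul(-3, Rational(1, 15))) = Mul(Rational(-1, 3), Rational(-1, 5)) = Rational(1, 15) ≈ 0.066667)
Mul(Mul(Function('R')(3), J), 8) = Mul(Mul(Add(2, Mul(-1, 3)), Rational(1, 15)), 8) = Mul(Mul(Add(2, -3), Rational(1, 15)), 8) = Mul(Mul(-1, Rational(1, 15)), 8) = Mul(Rational(-1, 15), 8) = Rational(-8, 15)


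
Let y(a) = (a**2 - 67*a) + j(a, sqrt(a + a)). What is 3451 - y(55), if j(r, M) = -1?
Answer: 4112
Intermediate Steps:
y(a) = -1 + a**2 - 67*a (y(a) = (a**2 - 67*a) - 1 = -1 + a**2 - 67*a)
3451 - y(55) = 3451 - (-1 + 55**2 - 67*55) = 3451 - (-1 + 3025 - 3685) = 3451 - 1*(-661) = 3451 + 661 = 4112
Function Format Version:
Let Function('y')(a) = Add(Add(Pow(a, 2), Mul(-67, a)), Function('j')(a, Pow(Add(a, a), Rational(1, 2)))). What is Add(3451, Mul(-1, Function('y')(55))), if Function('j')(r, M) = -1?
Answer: 4112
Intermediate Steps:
Function('y')(a) = Add(-1, Pow(a, 2), Mul(-67, a)) (Function('y')(a) = Add(Add(Pow(a, 2), Mul(-67, a)), -1) = Add(-1, Pow(a, 2), Mul(-67, a)))
Add(3451, Mul(-1, Function('y')(55))) = Add(3451, Mul(-1, Add(-1, Pow(55, 2), Mul(-67, 55)))) = Add(3451, Mul(-1, Add(-1, 3025, -3685))) = Add(3451, Mul(-1, -661)) = Add(3451, 661) = 4112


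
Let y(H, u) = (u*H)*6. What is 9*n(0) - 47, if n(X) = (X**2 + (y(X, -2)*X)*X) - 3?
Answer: -74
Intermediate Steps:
y(H, u) = 6*H*u (y(H, u) = (H*u)*6 = 6*H*u)
n(X) = -3 + X**2 - 12*X**3 (n(X) = (X**2 + ((6*X*(-2))*X)*X) - 3 = (X**2 + ((-12*X)*X)*X) - 3 = (X**2 + (-12*X**2)*X) - 3 = (X**2 - 12*X**3) - 3 = -3 + X**2 - 12*X**3)
9*n(0) - 47 = 9*(-3 + 0**2 - 12*0**3) - 47 = 9*(-3 + 0 - 12*0) - 47 = 9*(-3 + 0 + 0) - 47 = 9*(-3) - 47 = -27 - 47 = -74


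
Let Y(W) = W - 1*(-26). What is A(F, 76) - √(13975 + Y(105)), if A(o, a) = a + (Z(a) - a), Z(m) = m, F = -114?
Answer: 76 - √14106 ≈ -42.769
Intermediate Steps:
Y(W) = 26 + W (Y(W) = W + 26 = 26 + W)
A(o, a) = a (A(o, a) = a + (a - a) = a + 0 = a)
A(F, 76) - √(13975 + Y(105)) = 76 - √(13975 + (26 + 105)) = 76 - √(13975 + 131) = 76 - √14106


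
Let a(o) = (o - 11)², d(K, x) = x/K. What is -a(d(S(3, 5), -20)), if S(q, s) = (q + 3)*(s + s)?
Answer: -1156/9 ≈ -128.44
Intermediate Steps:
S(q, s) = 2*s*(3 + q) (S(q, s) = (3 + q)*(2*s) = 2*s*(3 + q))
a(o) = (-11 + o)²
-a(d(S(3, 5), -20)) = -(-11 - 20*1/(10*(3 + 3)))² = -(-11 - 20/(2*5*6))² = -(-11 - 20/60)² = -(-11 - 20*1/60)² = -(-11 - ⅓)² = -(-34/3)² = -1*1156/9 = -1156/9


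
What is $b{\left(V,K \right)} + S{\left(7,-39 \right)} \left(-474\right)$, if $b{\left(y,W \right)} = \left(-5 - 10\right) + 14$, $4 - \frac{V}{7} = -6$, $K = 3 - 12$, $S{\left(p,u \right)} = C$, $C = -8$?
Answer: $3791$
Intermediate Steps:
$S{\left(p,u \right)} = -8$
$K = -9$
$V = 70$ ($V = 28 - -42 = 28 + 42 = 70$)
$b{\left(y,W \right)} = -1$ ($b{\left(y,W \right)} = -15 + 14 = -1$)
$b{\left(V,K \right)} + S{\left(7,-39 \right)} \left(-474\right) = -1 - -3792 = -1 + 3792 = 3791$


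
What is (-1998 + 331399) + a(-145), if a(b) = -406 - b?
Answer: 329140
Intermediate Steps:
(-1998 + 331399) + a(-145) = (-1998 + 331399) + (-406 - 1*(-145)) = 329401 + (-406 + 145) = 329401 - 261 = 329140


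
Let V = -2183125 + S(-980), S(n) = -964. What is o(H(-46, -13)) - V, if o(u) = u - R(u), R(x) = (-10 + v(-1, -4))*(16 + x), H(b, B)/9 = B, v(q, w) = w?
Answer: 2182558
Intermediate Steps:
H(b, B) = 9*B
R(x) = -224 - 14*x (R(x) = (-10 - 4)*(16 + x) = -14*(16 + x) = -224 - 14*x)
V = -2184089 (V = -2183125 - 964 = -2184089)
o(u) = 224 + 15*u (o(u) = u - (-224 - 14*u) = u + (224 + 14*u) = 224 + 15*u)
o(H(-46, -13)) - V = (224 + 15*(9*(-13))) - 1*(-2184089) = (224 + 15*(-117)) + 2184089 = (224 - 1755) + 2184089 = -1531 + 2184089 = 2182558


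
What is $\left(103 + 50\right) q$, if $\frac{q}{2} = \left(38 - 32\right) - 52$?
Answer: $-14076$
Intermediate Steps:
$q = -92$ ($q = 2 \left(\left(38 - 32\right) - 52\right) = 2 \left(6 - 52\right) = 2 \left(-46\right) = -92$)
$\left(103 + 50\right) q = \left(103 + 50\right) \left(-92\right) = 153 \left(-92\right) = -14076$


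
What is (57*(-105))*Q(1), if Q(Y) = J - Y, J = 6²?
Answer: -209475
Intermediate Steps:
J = 36
Q(Y) = 36 - Y
(57*(-105))*Q(1) = (57*(-105))*(36 - 1*1) = -5985*(36 - 1) = -5985*35 = -209475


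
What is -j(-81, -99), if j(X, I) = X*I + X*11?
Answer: -7128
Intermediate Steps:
j(X, I) = 11*X + I*X (j(X, I) = I*X + 11*X = 11*X + I*X)
-j(-81, -99) = -(-81)*(11 - 99) = -(-81)*(-88) = -1*7128 = -7128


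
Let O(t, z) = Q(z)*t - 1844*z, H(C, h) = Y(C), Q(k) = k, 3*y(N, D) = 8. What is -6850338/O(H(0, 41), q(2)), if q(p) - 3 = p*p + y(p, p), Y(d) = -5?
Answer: 20551014/53621 ≈ 383.26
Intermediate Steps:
y(N, D) = 8/3 (y(N, D) = (1/3)*8 = 8/3)
H(C, h) = -5
q(p) = 17/3 + p**2 (q(p) = 3 + (p*p + 8/3) = 3 + (p**2 + 8/3) = 3 + (8/3 + p**2) = 17/3 + p**2)
O(t, z) = -1844*z + t*z (O(t, z) = z*t - 1844*z = t*z - 1844*z = -1844*z + t*z)
-6850338/O(H(0, 41), q(2)) = -6850338*1/((-1844 - 5)*(17/3 + 2**2)) = -6850338*(-1/(1849*(17/3 + 4))) = -6850338/((29/3)*(-1849)) = -6850338/(-53621/3) = -6850338*(-3/53621) = 20551014/53621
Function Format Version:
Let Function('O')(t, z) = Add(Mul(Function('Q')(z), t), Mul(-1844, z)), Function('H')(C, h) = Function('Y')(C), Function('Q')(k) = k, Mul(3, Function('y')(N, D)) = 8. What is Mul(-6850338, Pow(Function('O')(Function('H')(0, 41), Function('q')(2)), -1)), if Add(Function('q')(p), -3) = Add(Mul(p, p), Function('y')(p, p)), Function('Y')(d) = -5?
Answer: Rational(20551014, 53621) ≈ 383.26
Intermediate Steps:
Function('y')(N, D) = Rational(8, 3) (Function('y')(N, D) = Mul(Rational(1, 3), 8) = Rational(8, 3))
Function('H')(C, h) = -5
Function('q')(p) = Add(Rational(17, 3), Pow(p, 2)) (Function('q')(p) = Add(3, Add(Mul(p, p), Rational(8, 3))) = Add(3, Add(Pow(p, 2), Rational(8, 3))) = Add(3, Add(Rational(8, 3), Pow(p, 2))) = Add(Rational(17, 3), Pow(p, 2)))
Function('O')(t, z) = Add(Mul(-1844, z), Mul(t, z)) (Function('O')(t, z) = Add(Mul(z, t), Mul(-1844, z)) = Add(Mul(t, z), Mul(-1844, z)) = Add(Mul(-1844, z), Mul(t, z)))
Mul(-6850338, Pow(Function('O')(Function('H')(0, 41), Function('q')(2)), -1)) = Mul(-6850338, Pow(Mul(Add(Rational(17, 3), Pow(2, 2)), Add(-1844, -5)), -1)) = Mul(-6850338, Pow(Mul(Add(Rational(17, 3), 4), -1849), -1)) = Mul(-6850338, Pow(Mul(Rational(29, 3), -1849), -1)) = Mul(-6850338, Pow(Rational(-53621, 3), -1)) = Mul(-6850338, Rational(-3, 53621)) = Rational(20551014, 53621)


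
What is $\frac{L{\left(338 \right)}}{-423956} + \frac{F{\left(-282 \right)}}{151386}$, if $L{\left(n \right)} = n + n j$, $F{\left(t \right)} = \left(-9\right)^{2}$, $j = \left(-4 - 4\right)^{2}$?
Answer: $- \frac{10550032}{205708343} \approx -0.051286$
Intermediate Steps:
$j = 64$ ($j = \left(-8\right)^{2} = 64$)
$F{\left(t \right)} = 81$
$L{\left(n \right)} = 65 n$ ($L{\left(n \right)} = n + n 64 = n + 64 n = 65 n$)
$\frac{L{\left(338 \right)}}{-423956} + \frac{F{\left(-282 \right)}}{151386} = \frac{65 \cdot 338}{-423956} + \frac{81}{151386} = 21970 \left(- \frac{1}{423956}\right) + 81 \cdot \frac{1}{151386} = - \frac{845}{16306} + \frac{27}{50462} = - \frac{10550032}{205708343}$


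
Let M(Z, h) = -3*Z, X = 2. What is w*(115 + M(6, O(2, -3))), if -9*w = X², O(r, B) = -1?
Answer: -388/9 ≈ -43.111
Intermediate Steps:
w = -4/9 (w = -⅑*2² = -⅑*4 = -4/9 ≈ -0.44444)
w*(115 + M(6, O(2, -3))) = -4*(115 - 3*6)/9 = -4*(115 - 18)/9 = -4/9*97 = -388/9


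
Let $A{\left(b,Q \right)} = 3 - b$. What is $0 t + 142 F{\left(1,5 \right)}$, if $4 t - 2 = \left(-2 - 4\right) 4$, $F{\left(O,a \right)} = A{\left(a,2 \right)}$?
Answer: $-284$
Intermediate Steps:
$F{\left(O,a \right)} = 3 - a$
$t = - \frac{11}{2}$ ($t = \frac{1}{2} + \frac{\left(-2 - 4\right) 4}{4} = \frac{1}{2} + \frac{\left(-6\right) 4}{4} = \frac{1}{2} + \frac{1}{4} \left(-24\right) = \frac{1}{2} - 6 = - \frac{11}{2} \approx -5.5$)
$0 t + 142 F{\left(1,5 \right)} = 0 \left(- \frac{11}{2}\right) + 142 \left(3 - 5\right) = 0 + 142 \left(3 - 5\right) = 0 + 142 \left(-2\right) = 0 - 284 = -284$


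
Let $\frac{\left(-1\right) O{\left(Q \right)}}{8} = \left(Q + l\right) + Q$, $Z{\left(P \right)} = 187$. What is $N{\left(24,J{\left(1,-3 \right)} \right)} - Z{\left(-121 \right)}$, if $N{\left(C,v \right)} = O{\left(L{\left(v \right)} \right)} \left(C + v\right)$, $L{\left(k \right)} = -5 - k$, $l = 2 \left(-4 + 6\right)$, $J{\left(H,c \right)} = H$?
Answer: $1413$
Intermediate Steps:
$l = 4$ ($l = 2 \cdot 2 = 4$)
$O{\left(Q \right)} = -32 - 16 Q$ ($O{\left(Q \right)} = - 8 \left(\left(Q + 4\right) + Q\right) = - 8 \left(\left(4 + Q\right) + Q\right) = - 8 \left(4 + 2 Q\right) = -32 - 16 Q$)
$N{\left(C,v \right)} = \left(48 + 16 v\right) \left(C + v\right)$ ($N{\left(C,v \right)} = \left(-32 - 16 \left(-5 - v\right)\right) \left(C + v\right) = \left(-32 + \left(80 + 16 v\right)\right) \left(C + v\right) = \left(48 + 16 v\right) \left(C + v\right)$)
$N{\left(24,J{\left(1,-3 \right)} \right)} - Z{\left(-121 \right)} = 16 \left(3 + 1\right) \left(24 + 1\right) - 187 = 16 \cdot 4 \cdot 25 - 187 = 1600 - 187 = 1413$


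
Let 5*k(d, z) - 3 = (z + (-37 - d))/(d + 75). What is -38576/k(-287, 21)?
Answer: -8178112/73 ≈ -1.1203e+5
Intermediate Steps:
k(d, z) = 3/5 + (-37 + z - d)/(5*(75 + d)) (k(d, z) = 3/5 + ((z + (-37 - d))/(d + 75))/5 = 3/5 + ((-37 + z - d)/(75 + d))/5 = 3/5 + (-37 + z - d)/(5*(75 + d)))
-38576/k(-287, 21) = -38576*5*(75 - 287)/(188 + 21 + 2*(-287)) = -38576*(-1060/(188 + 21 - 574)) = -38576/((1/5)*(-1/212)*(-365)) = -38576/73/212 = -38576*212/73 = -8178112/73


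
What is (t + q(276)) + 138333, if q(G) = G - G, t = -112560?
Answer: 25773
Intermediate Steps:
q(G) = 0
(t + q(276)) + 138333 = (-112560 + 0) + 138333 = -112560 + 138333 = 25773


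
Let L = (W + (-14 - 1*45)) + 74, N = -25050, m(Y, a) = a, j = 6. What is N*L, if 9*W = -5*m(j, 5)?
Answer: -918500/3 ≈ -3.0617e+5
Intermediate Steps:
W = -25/9 (W = (-5*5)/9 = (⅑)*(-25) = -25/9 ≈ -2.7778)
L = 110/9 (L = (-25/9 + (-14 - 1*45)) + 74 = (-25/9 + (-14 - 45)) + 74 = (-25/9 - 59) + 74 = -556/9 + 74 = 110/9 ≈ 12.222)
N*L = -25050*110/9 = -918500/3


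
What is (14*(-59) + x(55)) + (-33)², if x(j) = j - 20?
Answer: 298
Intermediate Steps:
x(j) = -20 + j
(14*(-59) + x(55)) + (-33)² = (14*(-59) + (-20 + 55)) + (-33)² = (-826 + 35) + 1089 = -791 + 1089 = 298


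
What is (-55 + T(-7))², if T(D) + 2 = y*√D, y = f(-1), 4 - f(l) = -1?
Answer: 3074 - 570*I*√7 ≈ 3074.0 - 1508.1*I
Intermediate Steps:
f(l) = 5 (f(l) = 4 - 1*(-1) = 4 + 1 = 5)
y = 5
T(D) = -2 + 5*√D
(-55 + T(-7))² = (-55 + (-2 + 5*√(-7)))² = (-55 + (-2 + 5*(I*√7)))² = (-55 + (-2 + 5*I*√7))² = (-57 + 5*I*√7)²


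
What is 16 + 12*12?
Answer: 160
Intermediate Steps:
16 + 12*12 = 16 + 144 = 160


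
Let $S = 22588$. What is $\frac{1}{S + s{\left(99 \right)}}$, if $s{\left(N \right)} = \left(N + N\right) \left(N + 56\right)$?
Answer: $\frac{1}{53278} \approx 1.8769 \cdot 10^{-5}$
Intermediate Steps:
$s{\left(N \right)} = 2 N \left(56 + N\right)$
$\frac{1}{S + s{\left(99 \right)}} = \frac{1}{22588 + 2 \cdot 99 \left(56 + 99\right)} = \frac{1}{22588 + 2 \cdot 99 \cdot 155} = \frac{1}{22588 + 30690} = \frac{1}{53278}$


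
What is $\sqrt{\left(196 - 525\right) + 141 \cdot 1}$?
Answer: $2 i \sqrt{47} \approx 13.711 i$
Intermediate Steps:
$\sqrt{\left(196 - 525\right) + 141 \cdot 1} = \sqrt{-329 + 141} = \sqrt{-188} = 2 i \sqrt{47}$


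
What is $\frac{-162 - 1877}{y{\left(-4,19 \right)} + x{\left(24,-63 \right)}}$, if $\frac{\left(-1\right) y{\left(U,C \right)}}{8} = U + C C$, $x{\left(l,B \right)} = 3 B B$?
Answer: $- \frac{2039}{9051} \approx -0.22528$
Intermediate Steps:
$x{\left(l,B \right)} = 3 B^{2}$
$y{\left(U,C \right)} = - 8 U - 8 C^{2}$ ($y{\left(U,C \right)} = - 8 \left(U + C C\right) = - 8 \left(U + C^{2}\right) = - 8 U - 8 C^{2}$)
$\frac{-162 - 1877}{y{\left(-4,19 \right)} + x{\left(24,-63 \right)}} = \frac{-162 - 1877}{\left(\left(-8\right) \left(-4\right) - 8 \cdot 19^{2}\right) + 3 \left(-63\right)^{2}} = - \frac{2039}{\left(32 - 2888\right) + 3 \cdot 3969} = - \frac{2039}{\left(32 - 2888\right) + 11907} = - \frac{2039}{-2856 + 11907} = - \frac{2039}{9051}$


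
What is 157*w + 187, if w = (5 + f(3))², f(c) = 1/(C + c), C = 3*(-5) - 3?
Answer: 901807/225 ≈ 4008.0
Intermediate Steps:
C = -18 (C = -15 - 3 = -18)
f(c) = 1/(-18 + c)
w = 5476/225 (w = (5 + 1/(-18 + 3))² = (5 + 1/(-15))² = (5 - 1/15)² = (74/15)² = 5476/225 ≈ 24.338)
157*w + 187 = 157*(5476/225) + 187 = 859732/225 + 187 = 901807/225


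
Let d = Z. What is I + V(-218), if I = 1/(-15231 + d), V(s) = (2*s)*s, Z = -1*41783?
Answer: 5419066671/57014 ≈ 95048.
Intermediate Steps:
Z = -41783
d = -41783
V(s) = 2*s²
I = -1/57014 (I = 1/(-15231 - 41783) = 1/(-57014) = -1/57014 ≈ -1.7540e-5)
I + V(-218) = -1/57014 + 2*(-218)² = -1/57014 + 2*47524 = -1/57014 + 95048 = 5419066671/57014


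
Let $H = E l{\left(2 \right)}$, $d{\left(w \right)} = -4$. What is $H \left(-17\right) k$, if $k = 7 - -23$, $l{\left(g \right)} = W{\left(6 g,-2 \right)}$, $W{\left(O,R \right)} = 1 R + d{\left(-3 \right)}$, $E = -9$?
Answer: $-27540$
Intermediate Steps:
$W{\left(O,R \right)} = -4 + R$ ($W{\left(O,R \right)} = 1 R - 4 = R - 4 = -4 + R$)
$l{\left(g \right)} = -6$ ($l{\left(g \right)} = -4 - 2 = -6$)
$H = 54$ ($H = \left(-9\right) \left(-6\right) = 54$)
$k = 30$ ($k = 7 + 23 = 30$)
$H \left(-17\right) k = 54 \left(-17\right) 30 = \left(-918\right) 30 = -27540$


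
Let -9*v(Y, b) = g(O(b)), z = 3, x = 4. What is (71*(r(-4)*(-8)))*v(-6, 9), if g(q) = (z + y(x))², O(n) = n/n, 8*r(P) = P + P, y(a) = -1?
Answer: -2272/9 ≈ -252.44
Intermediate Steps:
r(P) = P/4 (r(P) = (P + P)/8 = (2*P)/8 = P/4)
O(n) = 1
g(q) = 4 (g(q) = (3 - 1)² = 2² = 4)
v(Y, b) = -4/9 (v(Y, b) = -⅑*4 = -4/9)
(71*(r(-4)*(-8)))*v(-6, 9) = (71*(((¼)*(-4))*(-8)))*(-4/9) = (71*(-1*(-8)))*(-4/9) = (71*8)*(-4/9) = 568*(-4/9) = -2272/9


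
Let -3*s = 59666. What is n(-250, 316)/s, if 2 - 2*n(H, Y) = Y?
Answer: 471/59666 ≈ 0.0078939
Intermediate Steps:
s = -59666/3 (s = -⅓*59666 = -59666/3 ≈ -19889.)
n(H, Y) = 1 - Y/2
n(-250, 316)/s = (1 - ½*316)/(-59666/3) = (1 - 158)*(-3/59666) = -157*(-3/59666) = 471/59666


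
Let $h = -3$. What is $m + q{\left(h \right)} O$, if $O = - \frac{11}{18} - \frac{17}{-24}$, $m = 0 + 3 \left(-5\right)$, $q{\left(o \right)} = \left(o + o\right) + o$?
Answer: $- \frac{127}{8} \approx -15.875$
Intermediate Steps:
$q{\left(o \right)} = 3 o$ ($q{\left(o \right)} = 2 o + o = 3 o$)
$m = -15$ ($m = 0 - 15 = -15$)
$O = \frac{7}{72}$ ($O = \left(-11\right) \frac{1}{18} - - \frac{17}{24} = - \frac{11}{18} + \frac{17}{24} = \frac{7}{72} \approx 0.097222$)
$m + q{\left(h \right)} O = -15 + 3 \left(-3\right) \frac{7}{72} = -15 - \frac{7}{8} = - \frac{127}{8}$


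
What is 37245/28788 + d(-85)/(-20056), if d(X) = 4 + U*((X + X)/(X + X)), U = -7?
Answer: 62256007/48114344 ≈ 1.2939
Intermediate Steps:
d(X) = -3 (d(X) = 4 - 7*(X + X)/(X + X) = 4 - 7*2*X/(2*X) = 4 - 7*2*X*1/(2*X) = 4 - 7*1 = 4 - 7 = -3)
37245/28788 + d(-85)/(-20056) = 37245/28788 - 3/(-20056) = 37245*(1/28788) - 3*(-1/20056) = 12415/9596 + 3/20056 = 62256007/48114344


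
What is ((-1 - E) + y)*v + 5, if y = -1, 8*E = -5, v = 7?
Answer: -37/8 ≈ -4.6250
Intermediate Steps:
E = -5/8 (E = (1/8)*(-5) = -5/8 ≈ -0.62500)
((-1 - E) + y)*v + 5 = ((-1 - 1*(-5/8)) - 1)*7 + 5 = ((-1 + 5/8) - 1)*7 + 5 = (-3/8 - 1)*7 + 5 = -11/8*7 + 5 = -77/8 + 5 = -37/8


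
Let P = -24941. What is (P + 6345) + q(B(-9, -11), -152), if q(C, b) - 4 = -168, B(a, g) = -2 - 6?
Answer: -18760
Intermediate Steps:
B(a, g) = -8
q(C, b) = -164 (q(C, b) = 4 - 168 = -164)
(P + 6345) + q(B(-9, -11), -152) = (-24941 + 6345) - 164 = -18596 - 164 = -18760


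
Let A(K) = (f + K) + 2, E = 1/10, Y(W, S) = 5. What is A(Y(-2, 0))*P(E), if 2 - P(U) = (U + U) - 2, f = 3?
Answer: 38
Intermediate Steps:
E = 1/10 ≈ 0.10000
P(U) = 4 - 2*U (P(U) = 2 - ((U + U) - 2) = 2 - (2*U - 2) = 2 - (-2 + 2*U) = 2 + (2 - 2*U) = 4 - 2*U)
A(K) = 5 + K (A(K) = (3 + K) + 2 = 5 + K)
A(Y(-2, 0))*P(E) = (5 + 5)*(4 - 2*1/10) = 10*(4 - 1/5) = 10*(19/5) = 38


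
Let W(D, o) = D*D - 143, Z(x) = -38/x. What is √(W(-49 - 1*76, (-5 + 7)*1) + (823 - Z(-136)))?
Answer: √18848257/34 ≈ 127.69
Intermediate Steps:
W(D, o) = -143 + D² (W(D, o) = D² - 143 = -143 + D²)
√(W(-49 - 1*76, (-5 + 7)*1) + (823 - Z(-136))) = √((-143 + (-49 - 1*76)²) + (823 - (-38)/(-136))) = √((-143 + (-49 - 76)²) + (823 - (-38)*(-1)/136)) = √((-143 + (-125)²) + (823 - 1*19/68)) = √((-143 + 15625) + (823 - 19/68)) = √(15482 + 55945/68) = √(1108721/68) = √18848257/34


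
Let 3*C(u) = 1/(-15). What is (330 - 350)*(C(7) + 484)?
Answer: -87116/9 ≈ -9679.6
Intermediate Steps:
C(u) = -1/45 (C(u) = (⅓)/(-15) = (⅓)*(-1/15) = -1/45)
(330 - 350)*(C(7) + 484) = (330 - 350)*(-1/45 + 484) = -20*21779/45 = -87116/9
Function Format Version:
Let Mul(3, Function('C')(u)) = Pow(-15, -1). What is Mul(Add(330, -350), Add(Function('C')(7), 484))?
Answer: Rational(-87116, 9) ≈ -9679.6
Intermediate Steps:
Function('C')(u) = Rational(-1, 45) (Function('C')(u) = Mul(Rational(1, 3), Pow(-15, -1)) = Mul(Rational(1, 3), Rational(-1, 15)) = Rational(-1, 45))
Mul(Add(330, -350), Add(Function('C')(7), 484)) = Mul(Add(330, -350), Add(Rational(-1, 45), 484)) = Mul(-20, Rational(21779, 45)) = Rational(-87116, 9)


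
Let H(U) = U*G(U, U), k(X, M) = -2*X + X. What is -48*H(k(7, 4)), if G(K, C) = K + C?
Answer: -4704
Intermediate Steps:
G(K, C) = C + K
k(X, M) = -X
H(U) = 2*U**2 (H(U) = U*(U + U) = U*(2*U) = 2*U**2)
-48*H(k(7, 4)) = -96*(-1*7)**2 = -96*(-7)**2 = -96*49 = -48*98 = -4704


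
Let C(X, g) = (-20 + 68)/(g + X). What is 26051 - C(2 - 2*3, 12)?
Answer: 26045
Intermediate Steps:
C(X, g) = 48/(X + g)
26051 - C(2 - 2*3, 12) = 26051 - 48/((2 - 2*3) + 12) = 26051 - 48/((2 - 6) + 12) = 26051 - 48/(-4 + 12) = 26051 - 48/8 = 26051 - 1*6 = 26051 - 6 = 26045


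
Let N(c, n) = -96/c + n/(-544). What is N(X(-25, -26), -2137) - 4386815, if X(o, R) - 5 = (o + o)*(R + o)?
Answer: -6097316496989/1389920 ≈ -4.3868e+6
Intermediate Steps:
X(o, R) = 5 + 2*o*(R + o) (X(o, R) = 5 + (o + o)*(R + o) = 5 + (2*o)*(R + o) = 5 + 2*o*(R + o))
N(c, n) = -96/c - n/544 (N(c, n) = -96/c + n*(-1/544) = -96/c - n/544)
N(X(-25, -26), -2137) - 4386815 = (-96/(5 + 2*(-25)² + 2*(-26)*(-25)) - 1/544*(-2137)) - 4386815 = (-96/(5 + 2*625 + 1300) + 2137/544) - 4386815 = (-96/(5 + 1250 + 1300) + 2137/544) - 4386815 = (-96/2555 + 2137/544) - 4386815 = 5407811/1389920 - 4386815 = -6097316496989/1389920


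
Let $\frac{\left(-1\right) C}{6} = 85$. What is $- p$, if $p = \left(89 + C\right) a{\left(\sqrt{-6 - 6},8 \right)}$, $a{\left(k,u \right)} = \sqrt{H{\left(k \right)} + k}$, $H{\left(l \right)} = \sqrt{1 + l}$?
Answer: $421 \sqrt{\sqrt{1 + 2 i \sqrt{3}} + 2 i \sqrt{3}} \approx 751.14 + 543.36 i$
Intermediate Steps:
$C = -510$ ($C = \left(-6\right) 85 = -510$)
$a{\left(k,u \right)} = \sqrt{k + \sqrt{1 + k}}$ ($a{\left(k,u \right)} = \sqrt{\sqrt{1 + k} + k} = \sqrt{k + \sqrt{1 + k}}$)
$p = - 421 \sqrt{\sqrt{1 + 2 i \sqrt{3}} + 2 i \sqrt{3}}$ ($p = \left(89 - 510\right) \sqrt{\sqrt{-6 - 6} + \sqrt{1 + \sqrt{-6 - 6}}} = - 421 \sqrt{\sqrt{-12} + \sqrt{1 + \sqrt{-12}}} = - 421 \sqrt{2 i \sqrt{3} + \sqrt{1 + 2 i \sqrt{3}}} = - 421 \sqrt{\sqrt{1 + 2 i \sqrt{3}} + 2 i \sqrt{3}} \approx -751.14 - 543.36 i$)
$- p = - \left(-421\right) \sqrt{\sqrt{1 + 2 i \sqrt{3}} + 2 i \sqrt{3}} = 421 \sqrt{\sqrt{1 + 2 i \sqrt{3}} + 2 i \sqrt{3}}$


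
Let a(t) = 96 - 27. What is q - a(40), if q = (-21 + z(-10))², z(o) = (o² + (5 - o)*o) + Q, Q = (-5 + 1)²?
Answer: 2956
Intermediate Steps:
a(t) = 69
Q = 16 (Q = (-4)² = 16)
z(o) = 16 + o² + o*(5 - o) (z(o) = (o² + (5 - o)*o) + 16 = (o² + o*(5 - o)) + 16 = 16 + o² + o*(5 - o))
q = 3025 (q = (-21 + (16 + 5*(-10)))² = (-21 + (16 - 50))² = (-21 - 34)² = (-55)² = 3025)
q - a(40) = 3025 - 1*69 = 3025 - 69 = 2956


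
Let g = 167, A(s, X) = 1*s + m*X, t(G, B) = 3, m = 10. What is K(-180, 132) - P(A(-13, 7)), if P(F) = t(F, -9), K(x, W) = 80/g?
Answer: -421/167 ≈ -2.5210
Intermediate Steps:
A(s, X) = s + 10*X (A(s, X) = 1*s + 10*X = s + 10*X)
K(x, W) = 80/167
P(F) = 3
K(-180, 132) - P(A(-13, 7)) = 80/167 - 1*3 = 80/167 - 3 = -421/167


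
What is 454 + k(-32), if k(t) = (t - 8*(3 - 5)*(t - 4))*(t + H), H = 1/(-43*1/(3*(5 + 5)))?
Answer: 874370/43 ≈ 20334.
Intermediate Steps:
H = -30/43 (H = 1/(-43/(3*10)) = 1/(-43/30) = -30/43 ≈ -0.69767)
k(t) = (-64 + 17*t)*(-30/43 + t) (k(t) = (t - 8*(3 - 5)*(t - 4))*(t - 30/43) = (t - (-16)*(-4 + t))*(-30/43 + t) = (t - 8*(8 - 2*t))*(-30/43 + t) = (t + (-64 + 16*t))*(-30/43 + t) = (-64 + 17*t)*(-30/43 + t))
454 + k(-32) = 454 + (1920/43 + 17*(-32)² - 3262/43*(-32)) = 454 + (1920/43 + 17*1024 + 104384/43) = 454 + (1920/43 + 17408 + 104384/43) = 454 + 854848/43 = 874370/43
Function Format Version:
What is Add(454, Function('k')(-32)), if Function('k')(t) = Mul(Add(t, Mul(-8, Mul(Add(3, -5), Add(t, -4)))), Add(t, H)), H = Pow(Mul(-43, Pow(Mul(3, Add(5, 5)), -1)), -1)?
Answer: Rational(874370, 43) ≈ 20334.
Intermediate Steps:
H = Rational(-30, 43) (H = Pow(Mul(-43, Pow(Mul(3, 10), -1)), -1) = Pow(Mul(-43, Pow(30, -1)), -1) = Pow(Mul(-43, Rational(1, 30)), -1) = Pow(Rational(-43, 30), -1) = Rational(-30, 43) ≈ -0.69767)
Function('k')(t) = Mul(Add(-64, Mul(17, t)), Add(Rational(-30, 43), t)) (Function('k')(t) = Mul(Add(t, Mul(-8, Mul(Add(3, -5), Add(t, -4)))), Add(t, Rational(-30, 43))) = Mul(Add(t, Mul(-8, Mul(-2, Add(-4, t)))), Add(Rational(-30, 43), t)) = Mul(Add(t, Mul(-8, Add(8, Mul(-2, t)))), Add(Rational(-30, 43), t)) = Mul(Add(t, Add(-64, Mul(16, t))), Add(Rational(-30, 43), t)) = Mul(Add(-64, Mul(17, t)), Add(Rational(-30, 43), t)))
Add(454, Function('k')(-32)) = Add(454, Add(Rational(1920, 43), Mul(17, Pow(-32, 2)), Mul(Rational(-3262, 43), -32))) = Add(454, Add(Rational(1920, 43), Mul(17, 1024), Rational(104384, 43))) = Add(454, Add(Rational(1920, 43), 17408, Rational(104384, 43))) = Add(454, Rational(854848, 43)) = Rational(874370, 43)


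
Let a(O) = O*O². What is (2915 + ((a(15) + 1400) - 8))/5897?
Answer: 7682/5897 ≈ 1.3027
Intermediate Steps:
a(O) = O³
(2915 + ((a(15) + 1400) - 8))/5897 = (2915 + ((15³ + 1400) - 8))/5897 = (2915 + ((3375 + 1400) - 8))*(1/5897) = (2915 + (4775 - 8))*(1/5897) = (2915 + 4767)*(1/5897) = 7682*(1/5897) = 7682/5897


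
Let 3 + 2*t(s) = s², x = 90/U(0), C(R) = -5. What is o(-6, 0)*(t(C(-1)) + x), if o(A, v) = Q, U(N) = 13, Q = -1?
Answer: -233/13 ≈ -17.923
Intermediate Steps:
o(A, v) = -1
x = 90/13 ≈ 6.9231
t(s) = -3/2 + s²/2
o(-6, 0)*(t(C(-1)) + x) = -((-3/2 + (½)*(-5)²) + 90/13) = -((-3/2 + (½)*25) + 90/13) = -((-3/2 + 25/2) + 90/13) = -(11 + 90/13) = -1*233/13 = -233/13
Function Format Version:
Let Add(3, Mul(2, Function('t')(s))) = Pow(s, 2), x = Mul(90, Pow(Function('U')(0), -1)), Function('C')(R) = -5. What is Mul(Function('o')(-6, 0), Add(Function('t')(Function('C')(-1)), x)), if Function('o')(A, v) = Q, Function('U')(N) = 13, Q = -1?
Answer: Rational(-233, 13) ≈ -17.923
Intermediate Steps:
Function('o')(A, v) = -1
x = Rational(90, 13) (x = Mul(90, Pow(13, -1)) = Mul(90, Rational(1, 13)) = Rational(90, 13) ≈ 6.9231)
Function('t')(s) = Add(Rational(-3, 2), Mul(Rational(1, 2), Pow(s, 2)))
Mul(Function('o')(-6, 0), Add(Function('t')(Function('C')(-1)), x)) = Mul(-1, Add(Add(Rational(-3, 2), Mul(Rational(1, 2), Pow(-5, 2))), Rational(90, 13))) = Mul(-1, Add(Add(Rational(-3, 2), Mul(Rational(1, 2), 25)), Rational(90, 13))) = Mul(-1, Add(Add(Rational(-3, 2), Rational(25, 2)), Rational(90, 13))) = Mul(-1, Add(11, Rational(90, 13))) = Mul(-1, Rational(233, 13)) = Rational(-233, 13)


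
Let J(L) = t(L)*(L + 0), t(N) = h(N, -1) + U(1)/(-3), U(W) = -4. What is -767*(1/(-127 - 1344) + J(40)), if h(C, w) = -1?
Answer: -45127979/4413 ≈ -10226.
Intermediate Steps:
t(N) = ⅓ (t(N) = -1 - 4/(-3) = -1 - ⅓*(-4) = -1 + 4/3 = ⅓)
J(L) = L/3 (J(L) = (L + 0)/3 = L/3)
-767*(1/(-127 - 1344) + J(40)) = -767*(1/(-127 - 1344) + (⅓)*40) = -767*(1/(-1471) + 40/3) = -767*(-1/1471 + 40/3) = -767*58837/4413 = -45127979/4413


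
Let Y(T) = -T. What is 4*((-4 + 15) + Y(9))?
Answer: 8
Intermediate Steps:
4*((-4 + 15) + Y(9)) = 4*((-4 + 15) - 1*9) = 4*(11 - 9) = 4*2 = 8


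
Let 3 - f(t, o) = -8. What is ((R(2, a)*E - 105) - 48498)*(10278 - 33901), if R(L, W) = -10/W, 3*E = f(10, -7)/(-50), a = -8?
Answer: 137778100133/120 ≈ 1.1481e+9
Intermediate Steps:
f(t, o) = 11 (f(t, o) = 3 - 1*(-8) = 3 + 8 = 11)
E = -11/150 (E = (11/(-50))/3 = (11*(-1/50))/3 = (⅓)*(-11/50) = -11/150 ≈ -0.073333)
((R(2, a)*E - 105) - 48498)*(10278 - 33901) = ((-10/(-8)*(-11/150) - 105) - 48498)*(10278 - 33901) = ((-10*(-⅛)*(-11/150) - 105) - 48498)*(-23623) = (((5/4)*(-11/150) - 105) - 48498)*(-23623) = ((-11/120 - 105) - 48498)*(-23623) = (-12611/120 - 48498)*(-23623) = -5832371/120*(-23623) = 137778100133/120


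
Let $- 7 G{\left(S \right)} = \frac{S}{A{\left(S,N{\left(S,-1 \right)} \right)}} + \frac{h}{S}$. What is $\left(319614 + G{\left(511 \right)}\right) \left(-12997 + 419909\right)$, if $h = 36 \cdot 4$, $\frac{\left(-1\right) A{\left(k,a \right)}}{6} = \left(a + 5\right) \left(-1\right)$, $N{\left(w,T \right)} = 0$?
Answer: $\frac{6978034784378944}{53655} \approx 1.3005 \cdot 10^{11}$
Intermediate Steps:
$A{\left(k,a \right)} = 30 + 6 a$ ($A{\left(k,a \right)} = - 6 \left(a + 5\right) \left(-1\right) = - 6 \left(5 + a\right) \left(-1\right) = - 6 \left(-5 - a\right) = 30 + 6 a$)
$h = 144$
$G{\left(S \right)} = - \frac{144}{7 S} - \frac{S}{210}$ ($G{\left(S \right)} = - \frac{\frac{S}{30 + 6 \cdot 0} + \frac{144}{S}}{7} = - \frac{\frac{S}{30 + 0} + \frac{144}{S}}{7} = - \frac{\frac{S}{30} + \frac{144}{S}}{7} = - \frac{\frac{144}{S} + \frac{S}{30}}{7} = - \frac{144}{7 S} - \frac{S}{210}$)
$\left(319614 + G{\left(511 \right)}\right) \left(-12997 + 419909\right) = \left(319614 + \frac{-4320 - 511^{2}}{210 \cdot 511}\right) \left(-12997 + 419909\right) = \left(319614 + \frac{1}{210} \cdot \frac{1}{511} \left(-4320 - 261121\right)\right) 406912 = \left(319614 + \frac{1}{210} \cdot \frac{1}{511} \left(-265441\right)\right) 406912 = \left(319614 - \frac{265441}{107310}\right) 406912 = \frac{34297512899}{107310} \cdot 406912 = \frac{6978034784378944}{53655}$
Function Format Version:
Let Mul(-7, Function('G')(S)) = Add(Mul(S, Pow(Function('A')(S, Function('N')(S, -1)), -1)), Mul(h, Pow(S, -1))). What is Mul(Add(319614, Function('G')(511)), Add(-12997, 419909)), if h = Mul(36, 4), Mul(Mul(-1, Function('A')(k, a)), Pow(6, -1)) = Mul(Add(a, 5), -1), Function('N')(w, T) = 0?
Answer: Rational(6978034784378944, 53655) ≈ 1.3005e+11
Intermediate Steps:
Function('A')(k, a) = Add(30, Mul(6, a)) (Function('A')(k, a) = Mul(-6, Mul(Add(a, 5), -1)) = Mul(-6, Mul(Add(5, a), -1)) = Mul(-6, Add(-5, Mul(-1, a))) = Add(30, Mul(6, a)))
h = 144
Function('G')(S) = Add(Mul(Rational(-144, 7), Pow(S, -1)), Mul(Rational(-1, 210), S)) (Function('G')(S) = Mul(Rational(-1, 7), Add(Mul(S, Pow(Add(30, Mul(6, 0)), -1)), Mul(144, Pow(S, -1)))) = Mul(Rational(-1, 7), Add(Mul(S, Pow(Add(30, 0), -1)), Mul(144, Pow(S, -1)))) = Mul(Rational(-1, 7), Add(Mul(S, Pow(30, -1)), Mul(144, Pow(S, -1)))) = Mul(Rational(-1, 7), Add(Mul(S, Rational(1, 30)), Mul(144, Pow(S, -1)))) = Mul(Rational(-1, 7), Add(Mul(Rational(1, 30), S), Mul(144, Pow(S, -1)))) = Mul(Rational(-1, 7), Add(Mul(144, Pow(S, -1)), Mul(Rational(1, 30), S))) = Add(Mul(Rational(-144, 7), Pow(S, -1)), Mul(Rational(-1, 210), S)))
Mul(Add(319614, Function('G')(511)), Add(-12997, 419909)) = Mul(Add(319614, Mul(Rational(1, 210), Pow(511, -1), Add(-4320, Mul(-1, Pow(511, 2))))), Add(-12997, 419909)) = Mul(Add(319614, Mul(Rational(1, 210), Rational(1, 511), Add(-4320, Mul(-1, 261121)))), 406912) = Mul(Add(319614, Mul(Rational(1, 210), Rational(1, 511), Add(-4320, -261121))), 406912) = Mul(Add(319614, Mul(Rational(1, 210), Rational(1, 511), -265441)), 406912) = Mul(Add(319614, Rational(-265441, 107310)), 406912) = Mul(Rational(34297512899, 107310), 406912) = Rational(6978034784378944, 53655)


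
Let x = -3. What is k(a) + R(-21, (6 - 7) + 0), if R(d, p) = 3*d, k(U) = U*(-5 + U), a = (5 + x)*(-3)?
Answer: 3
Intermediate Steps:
a = -6 (a = (5 - 3)*(-3) = 2*(-3) = -6)
k(a) + R(-21, (6 - 7) + 0) = -6*(-5 - 6) + 3*(-21) = -6*(-11) - 63 = 66 - 63 = 3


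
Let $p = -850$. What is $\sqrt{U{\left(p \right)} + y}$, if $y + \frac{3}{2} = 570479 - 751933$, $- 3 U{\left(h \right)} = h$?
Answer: $\frac{i \sqrt{6522198}}{6} \approx 425.64 i$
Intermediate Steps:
$U{\left(h \right)} = - \frac{h}{3}$
$y = - \frac{362911}{2}$ ($y = - \frac{3}{2} + \left(570479 - 751933\right) = - \frac{3}{2} - 181454 = - \frac{362911}{2} \approx -1.8146 \cdot 10^{5}$)
$\sqrt{U{\left(p \right)} + y} = \sqrt{\left(- \frac{1}{3}\right) \left(-850\right) - \frac{362911}{2}} = \sqrt{\frac{850}{3} - \frac{362911}{2}} = \sqrt{- \frac{1087033}{6}} = \frac{i \sqrt{6522198}}{6}$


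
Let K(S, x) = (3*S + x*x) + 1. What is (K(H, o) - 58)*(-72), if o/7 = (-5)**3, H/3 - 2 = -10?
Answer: -55115712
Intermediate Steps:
H = -24 (H = 6 + 3*(-10) = 6 - 30 = -24)
o = -875 (o = 7*(-5)**3 = 7*(-125) = -875)
K(S, x) = 1 + x**2 + 3*S (K(S, x) = (3*S + x**2) + 1 = (x**2 + 3*S) + 1 = 1 + x**2 + 3*S)
(K(H, o) - 58)*(-72) = ((1 + (-875)**2 + 3*(-24)) - 58)*(-72) = ((1 + 765625 - 72) - 58)*(-72) = (765554 - 58)*(-72) = 765496*(-72) = -55115712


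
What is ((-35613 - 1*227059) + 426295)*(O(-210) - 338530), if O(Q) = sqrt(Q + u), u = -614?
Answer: -55391294190 + 327246*I*sqrt(206) ≈ -5.5391e+10 + 4.6969e+6*I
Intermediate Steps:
O(Q) = sqrt(-614 + Q) (O(Q) = sqrt(Q - 614) = sqrt(-614 + Q))
((-35613 - 1*227059) + 426295)*(O(-210) - 338530) = ((-35613 - 1*227059) + 426295)*(sqrt(-614 - 210) - 338530) = ((-35613 - 227059) + 426295)*(sqrt(-824) - 338530) = (-262672 + 426295)*(2*I*sqrt(206) - 338530) = 163623*(-338530 + 2*I*sqrt(206)) = -55391294190 + 327246*I*sqrt(206)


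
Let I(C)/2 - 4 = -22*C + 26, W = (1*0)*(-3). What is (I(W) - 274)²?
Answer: 45796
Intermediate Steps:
W = 0 (W = 0*(-3) = 0)
I(C) = 60 - 44*C (I(C) = 8 + 2*(-22*C + 26) = 8 + 2*(26 - 22*C) = 8 + (52 - 44*C) = 60 - 44*C)
(I(W) - 274)² = ((60 - 44*0) - 274)² = ((60 + 0) - 274)² = (60 - 274)² = (-214)² = 45796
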